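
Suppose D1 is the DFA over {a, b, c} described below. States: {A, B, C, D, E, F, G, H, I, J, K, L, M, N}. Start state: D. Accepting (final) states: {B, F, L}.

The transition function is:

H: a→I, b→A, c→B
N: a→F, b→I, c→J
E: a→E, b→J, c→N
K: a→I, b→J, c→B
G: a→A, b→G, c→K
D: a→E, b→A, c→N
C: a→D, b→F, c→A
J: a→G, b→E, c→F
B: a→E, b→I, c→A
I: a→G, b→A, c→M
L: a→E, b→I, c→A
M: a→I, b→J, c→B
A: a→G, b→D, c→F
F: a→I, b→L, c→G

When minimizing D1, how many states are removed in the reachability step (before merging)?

2

No path from D leads to C, H; the other 12 states are all reachable.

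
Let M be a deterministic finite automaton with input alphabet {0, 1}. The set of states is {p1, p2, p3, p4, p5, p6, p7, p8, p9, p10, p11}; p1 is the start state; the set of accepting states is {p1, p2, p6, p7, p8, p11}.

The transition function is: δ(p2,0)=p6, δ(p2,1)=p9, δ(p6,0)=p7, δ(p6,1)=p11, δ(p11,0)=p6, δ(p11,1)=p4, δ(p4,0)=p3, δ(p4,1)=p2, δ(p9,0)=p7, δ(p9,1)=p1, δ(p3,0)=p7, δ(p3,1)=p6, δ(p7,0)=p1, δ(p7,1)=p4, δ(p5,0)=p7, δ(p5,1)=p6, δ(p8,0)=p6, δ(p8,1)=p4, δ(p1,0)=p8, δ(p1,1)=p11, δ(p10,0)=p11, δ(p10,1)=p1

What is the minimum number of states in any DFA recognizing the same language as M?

First remove the unreachable states {p5,p10}; 9 states remain.
Initial partition by acceptance: {p1,p2,p6,p7,p8,p11} | {p3,p4,p9}.
On input 1, block {p1,p2,p6,p7,p8,p11} splits into {p2,p7,p8,p11} and {p1,p6}.
Split {p3,p4,p9} by δ(·,0) → {p3,p9} and {p4}.
On input 1, block {p2,p7,p8,p11} splits into {p7,p8,p11} and {p2}.
No further refinement is possible. Final partition (5 blocks): {p7,p8,p11} | {p3,p9} | {p1,p6} | {p4} | {p2}.

5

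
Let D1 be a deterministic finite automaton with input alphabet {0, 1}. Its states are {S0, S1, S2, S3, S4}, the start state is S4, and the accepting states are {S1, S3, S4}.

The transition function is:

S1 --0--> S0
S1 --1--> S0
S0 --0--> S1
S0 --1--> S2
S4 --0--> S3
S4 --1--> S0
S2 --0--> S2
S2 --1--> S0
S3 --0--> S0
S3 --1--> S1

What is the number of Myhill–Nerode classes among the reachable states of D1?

Start with accepting vs non-accepting: {S1,S3,S4} | {S0,S2}.
Refine {S1,S3,S4} on symbol 0: members go to different blocks, giving {S1,S3} and {S4}.
Split {S1,S3} by δ(·,1) → {S1} and {S3}.
Split {S0,S2} by δ(·,0) → {S0} and {S2}.
The partition is now stable with 5 blocks: {S1} | {S0} | {S4} | {S3} | {S2}.

5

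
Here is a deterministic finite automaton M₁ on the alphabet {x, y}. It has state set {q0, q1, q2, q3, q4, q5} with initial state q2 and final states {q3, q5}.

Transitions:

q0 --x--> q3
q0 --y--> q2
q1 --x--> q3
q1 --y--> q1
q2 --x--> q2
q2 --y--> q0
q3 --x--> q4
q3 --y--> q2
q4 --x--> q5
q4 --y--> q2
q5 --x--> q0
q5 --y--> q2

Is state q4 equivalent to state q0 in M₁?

States {q1} cannot be reached from the start state, so discard them.
Initial partition by acceptance: {q3,q5} | {q0,q2,q4}.
Split {q0,q2,q4} by δ(·,x) → {q0,q4} and {q2}.
The partition is now stable with 3 blocks: {q3,q5} | {q0,q4} | {q2}.
q4 and q0 lie in the same block of the stable partition, so they are equivalent — no string distinguishes them.

Yes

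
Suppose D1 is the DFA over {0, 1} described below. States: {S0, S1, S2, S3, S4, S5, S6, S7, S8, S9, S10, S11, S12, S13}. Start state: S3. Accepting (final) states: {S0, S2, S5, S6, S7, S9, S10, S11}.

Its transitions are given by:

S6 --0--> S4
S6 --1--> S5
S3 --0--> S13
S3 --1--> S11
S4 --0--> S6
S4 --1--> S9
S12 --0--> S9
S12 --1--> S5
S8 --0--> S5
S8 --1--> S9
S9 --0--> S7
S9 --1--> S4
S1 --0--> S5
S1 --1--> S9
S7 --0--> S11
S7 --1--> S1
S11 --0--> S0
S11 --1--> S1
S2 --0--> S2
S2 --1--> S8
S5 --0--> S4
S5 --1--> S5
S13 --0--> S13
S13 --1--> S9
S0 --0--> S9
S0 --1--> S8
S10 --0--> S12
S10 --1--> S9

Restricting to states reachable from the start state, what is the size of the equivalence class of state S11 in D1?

4

First remove the unreachable states {S2,S10,S12}; 11 states remain.
Initial partition by acceptance: {S0,S5,S6,S7,S9,S11} | {S1,S3,S4,S8,S13}.
Refine {S0,S5,S6,S7,S9,S11} on symbol 0: members go to different blocks, giving {S0,S7,S9,S11} and {S5,S6}.
Refine {S1,S3,S4,S8,S13} on symbol 0: members go to different blocks, giving {S1,S4,S8} and {S3,S13}.
Stable partition: {S0,S7,S9,S11} | {S1,S4,S8} | {S5,S6} | {S3,S13} — 4 equivalence classes.
The equivalence class containing S11 is {S0,S7,S9,S11}, of size 4.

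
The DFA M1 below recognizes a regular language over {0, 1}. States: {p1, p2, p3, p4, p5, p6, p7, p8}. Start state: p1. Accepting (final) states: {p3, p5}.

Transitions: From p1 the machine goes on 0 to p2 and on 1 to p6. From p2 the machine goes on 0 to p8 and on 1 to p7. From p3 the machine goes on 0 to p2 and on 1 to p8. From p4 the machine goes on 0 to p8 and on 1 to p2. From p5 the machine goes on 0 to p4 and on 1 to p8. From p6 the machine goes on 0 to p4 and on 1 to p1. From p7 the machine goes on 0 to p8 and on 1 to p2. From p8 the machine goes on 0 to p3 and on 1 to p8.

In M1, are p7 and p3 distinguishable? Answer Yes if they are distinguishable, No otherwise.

States {p5} cannot be reached from the start state, so discard them.
P0 = {p3} | {p1,p2,p4,p6,p7,p8}.
Refine {p1,p2,p4,p6,p7,p8} on symbol 0: members go to different blocks, giving {p1,p2,p4,p6,p7} and {p8}.
Split {p1,p2,p4,p6,p7} by δ(·,0) → {p2,p4,p7} and {p1,p6}.
Stable partition: {p3} | {p2,p4,p7} | {p8} | {p1,p6} — 4 equivalence classes.
p7 and p3 end up in different blocks, so they are distinguishable. For instance, the string 'ε' is accepted from only p3.

Yes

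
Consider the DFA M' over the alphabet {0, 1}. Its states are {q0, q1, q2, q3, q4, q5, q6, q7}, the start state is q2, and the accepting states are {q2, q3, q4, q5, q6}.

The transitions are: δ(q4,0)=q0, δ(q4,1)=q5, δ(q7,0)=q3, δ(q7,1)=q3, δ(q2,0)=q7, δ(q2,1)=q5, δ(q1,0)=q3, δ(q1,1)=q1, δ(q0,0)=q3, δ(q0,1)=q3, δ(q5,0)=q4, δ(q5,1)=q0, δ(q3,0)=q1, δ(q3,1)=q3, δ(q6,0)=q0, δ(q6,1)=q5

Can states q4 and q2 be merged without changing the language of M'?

Yes

First remove the unreachable states {q6}; 7 states remain.
Start with accepting vs non-accepting: {q2,q3,q4,q5} | {q0,q1,q7}.
Split {q2,q3,q4,q5} by δ(·,0) → {q2,q3,q4} and {q5}.
Split {q2,q3,q4} by δ(·,1) → {q2,q4} and {q3}.
On input 1, block {q0,q1,q7} splits into {q0,q7} and {q1}.
Stable partition: {q2,q4} | {q0,q7} | {q5} | {q3} | {q1} — 5 equivalence classes.
q4 and q2 lie in the same block of the stable partition, so they are equivalent — no string distinguishes them.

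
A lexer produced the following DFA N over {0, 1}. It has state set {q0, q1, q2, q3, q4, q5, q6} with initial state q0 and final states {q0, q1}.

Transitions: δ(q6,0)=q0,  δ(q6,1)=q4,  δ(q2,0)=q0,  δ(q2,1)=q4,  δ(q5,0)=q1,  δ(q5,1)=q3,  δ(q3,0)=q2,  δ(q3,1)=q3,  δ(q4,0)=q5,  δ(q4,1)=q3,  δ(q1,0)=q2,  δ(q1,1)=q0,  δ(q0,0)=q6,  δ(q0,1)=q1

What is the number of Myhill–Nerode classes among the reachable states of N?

3

All states are reachable from the start state.
Start with accepting vs non-accepting: {q0,q1} | {q2,q3,q4,q5,q6}.
Refine {q2,q3,q4,q5,q6} on symbol 0: members go to different blocks, giving {q2,q5,q6} and {q3,q4}.
Stable partition: {q0,q1} | {q2,q5,q6} | {q3,q4} — 3 equivalence classes.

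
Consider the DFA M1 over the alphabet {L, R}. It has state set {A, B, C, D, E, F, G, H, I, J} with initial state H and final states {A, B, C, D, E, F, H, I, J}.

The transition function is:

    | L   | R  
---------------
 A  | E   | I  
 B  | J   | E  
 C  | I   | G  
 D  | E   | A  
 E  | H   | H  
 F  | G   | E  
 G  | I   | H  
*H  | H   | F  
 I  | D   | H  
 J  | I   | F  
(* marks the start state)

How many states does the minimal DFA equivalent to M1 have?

7

First remove the unreachable states {B,C,J}; 7 states remain.
Start with accepting vs non-accepting: {A,D,E,F,H,I} | {G}.
Split {A,D,E,F,H,I} by δ(·,L) → {A,D,E,H,I} and {F}.
Refine {A,D,E,H,I} on symbol R: members go to different blocks, giving {A,D,E,I} and {H}.
On input L, block {A,D,E,I} splits into {A,D,I} and {E}.
Refine {A,D,I} on symbol L: members go to different blocks, giving {A,D} and {I}.
On input R, block {A,D} splits into {A} and {D}.
The partition is now stable with 7 blocks: {A} | {G} | {F} | {H} | {E} | {I} | {D}.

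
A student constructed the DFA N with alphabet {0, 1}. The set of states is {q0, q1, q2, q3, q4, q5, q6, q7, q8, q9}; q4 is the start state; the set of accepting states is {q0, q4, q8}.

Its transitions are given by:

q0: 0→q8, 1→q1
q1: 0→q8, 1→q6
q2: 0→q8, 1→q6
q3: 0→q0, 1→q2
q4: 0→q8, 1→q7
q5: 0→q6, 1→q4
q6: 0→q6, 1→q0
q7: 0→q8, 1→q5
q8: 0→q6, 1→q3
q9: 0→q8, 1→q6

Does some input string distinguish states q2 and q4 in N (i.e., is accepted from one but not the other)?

Yes

Reachable states from the start: {q0,q1,q2,q3,q4,q5,q6,q7,q8}. Unreachable: {q9} — drop them.
Initial partition by acceptance: {q0,q4,q8} | {q1,q2,q3,q5,q6,q7}.
On input 0, block {q0,q4,q8} splits into {q0,q4} and {q8}.
Refine {q1,q2,q3,q5,q6,q7} on symbol 0: members go to different blocks, giving {q1,q2,q7} and {q5,q6} and {q3}.
The partition is now stable with 5 blocks: {q0,q4} | {q1,q2,q7} | {q8} | {q5,q6} | {q3}.
q2 and q4 end up in different blocks, so they are distinguishable. For instance, the string 'ε' is accepted from only q4.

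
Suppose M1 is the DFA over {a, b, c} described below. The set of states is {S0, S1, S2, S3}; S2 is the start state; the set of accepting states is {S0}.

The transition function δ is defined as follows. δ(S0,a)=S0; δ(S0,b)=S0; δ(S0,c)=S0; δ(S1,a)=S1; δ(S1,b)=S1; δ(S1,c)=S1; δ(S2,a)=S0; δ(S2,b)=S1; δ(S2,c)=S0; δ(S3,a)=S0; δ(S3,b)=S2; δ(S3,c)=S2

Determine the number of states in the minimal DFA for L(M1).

3

Reachable states from the start: {S0,S1,S2}. Unreachable: {S3} — drop them.
Start with accepting vs non-accepting: {S0} | {S1,S2}.
Split {S1,S2} by δ(·,a) → {S1} and {S2}.
The partition is now stable with 3 blocks: {S0} | {S1} | {S2}.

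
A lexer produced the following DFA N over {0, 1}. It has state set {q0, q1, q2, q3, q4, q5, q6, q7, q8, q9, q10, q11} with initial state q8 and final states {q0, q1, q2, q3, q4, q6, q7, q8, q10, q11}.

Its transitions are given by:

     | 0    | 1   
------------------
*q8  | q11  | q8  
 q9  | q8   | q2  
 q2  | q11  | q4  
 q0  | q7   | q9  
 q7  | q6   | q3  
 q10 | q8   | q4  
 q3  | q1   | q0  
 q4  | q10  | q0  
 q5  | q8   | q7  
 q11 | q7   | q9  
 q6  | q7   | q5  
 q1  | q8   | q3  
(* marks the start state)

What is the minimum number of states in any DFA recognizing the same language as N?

Initial partition by acceptance: {q0,q1,q2,q3,q4,q6,q7,q8,q10,q11} | {q5,q9}.
On input 1, block {q0,q1,q2,q3,q4,q6,q7,q8,q10,q11} splits into {q1,q2,q3,q4,q7,q8,q10} and {q0,q6,q11}.
Split {q1,q2,q3,q4,q7,q8,q10} by δ(·,0) → {q1,q3,q4,q10} and {q2,q7,q8}.
Split {q1,q3,q4,q10} by δ(·,0) → {q1,q10} and {q3,q4}.
Refine {q2,q7,q8} on symbol 1: members go to different blocks, giving {q2,q7} and {q8}.
The partition is now stable with 6 blocks: {q1,q10} | {q5,q9} | {q0,q6,q11} | {q2,q7} | {q3,q4} | {q8}.

6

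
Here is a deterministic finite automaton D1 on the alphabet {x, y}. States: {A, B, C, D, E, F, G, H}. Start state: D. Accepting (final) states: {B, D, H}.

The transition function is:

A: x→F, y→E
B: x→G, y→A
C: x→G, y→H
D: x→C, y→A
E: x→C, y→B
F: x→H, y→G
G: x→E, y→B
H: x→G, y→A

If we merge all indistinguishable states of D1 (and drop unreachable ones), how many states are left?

4

Initial partition by acceptance: {B,D,H} | {A,C,E,F,G}.
Refine {A,C,E,F,G} on symbol x: members go to different blocks, giving {A,C,E,G} and {F}.
On input x, block {A,C,E,G} splits into {C,E,G} and {A}.
Stable partition: {B,D,H} | {C,E,G} | {F} | {A} — 4 equivalence classes.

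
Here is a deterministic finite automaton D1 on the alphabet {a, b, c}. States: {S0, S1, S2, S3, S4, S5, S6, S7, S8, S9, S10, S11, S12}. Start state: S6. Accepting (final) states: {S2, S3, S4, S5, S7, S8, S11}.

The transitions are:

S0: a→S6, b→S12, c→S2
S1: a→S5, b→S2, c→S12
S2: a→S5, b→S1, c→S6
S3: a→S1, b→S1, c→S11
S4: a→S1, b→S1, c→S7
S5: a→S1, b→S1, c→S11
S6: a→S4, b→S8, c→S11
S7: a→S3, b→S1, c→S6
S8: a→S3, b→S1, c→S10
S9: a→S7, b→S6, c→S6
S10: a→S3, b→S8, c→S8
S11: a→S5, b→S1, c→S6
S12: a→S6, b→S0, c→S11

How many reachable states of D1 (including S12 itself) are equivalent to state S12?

2

States {S9} cannot be reached from the start state, so discard them.
Initial partition by acceptance: {S2,S3,S4,S5,S7,S8,S11} | {S0,S1,S6,S10,S12}.
On input a, block {S2,S3,S4,S5,S7,S8,S11} splits into {S2,S7,S8,S11} and {S3,S4,S5}.
On input a, block {S0,S1,S6,S10,S12} splits into {S1,S6,S10} and {S0,S12}.
Split {S1,S6,S10} by δ(·,c) → {S6,S10} and {S1}.
The partition is now stable with 5 blocks: {S2,S7,S8,S11} | {S6,S10} | {S3,S4,S5} | {S0,S12} | {S1}.
State S12 belongs to the block {S0,S12}, which has 2 states.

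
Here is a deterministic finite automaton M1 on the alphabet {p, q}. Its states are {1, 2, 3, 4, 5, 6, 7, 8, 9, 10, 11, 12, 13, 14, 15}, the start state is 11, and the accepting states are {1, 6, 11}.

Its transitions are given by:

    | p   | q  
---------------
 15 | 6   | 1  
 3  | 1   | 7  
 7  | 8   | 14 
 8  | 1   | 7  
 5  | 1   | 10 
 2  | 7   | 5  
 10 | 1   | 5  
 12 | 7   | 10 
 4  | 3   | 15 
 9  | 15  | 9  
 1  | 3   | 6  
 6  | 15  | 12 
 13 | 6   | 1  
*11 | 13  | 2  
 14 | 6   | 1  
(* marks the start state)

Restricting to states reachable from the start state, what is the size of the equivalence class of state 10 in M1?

First remove the unreachable states {4,9}; 13 states remain.
Initial partition by acceptance: {1,6,11} | {2,3,5,7,8,10,12,13,14,15}.
Refine {1,6,11} on symbol q: members go to different blocks, giving {6,11} and {1}.
On input p, block {2,3,5,7,8,10,12,13,14,15} splits into {3,5,8,10} and {2,7,12} and {13,14,15}.
On input q, block {3,5,8,10} splits into {3,8} and {5,10}.
Split {2,7,12} by δ(·,p) → {2,12} and {7}.
Stable partition: {6,11} | {3,8} | {1} | {2,12} | {13,14,15} | {5,10} | {7} — 7 equivalence classes.
The equivalence class containing 10 is {5,10}, of size 2.

2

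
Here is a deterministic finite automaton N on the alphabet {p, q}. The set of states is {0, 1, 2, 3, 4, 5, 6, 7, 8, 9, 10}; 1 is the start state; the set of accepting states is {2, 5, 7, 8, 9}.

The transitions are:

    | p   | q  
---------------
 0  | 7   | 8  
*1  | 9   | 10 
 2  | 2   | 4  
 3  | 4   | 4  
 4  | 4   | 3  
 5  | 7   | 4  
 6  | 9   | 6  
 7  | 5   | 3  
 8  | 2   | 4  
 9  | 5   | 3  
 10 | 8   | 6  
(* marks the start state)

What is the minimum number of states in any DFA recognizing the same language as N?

3

First remove the unreachable states {0}; 10 states remain.
P0 = {2,5,7,8,9} | {1,3,4,6,10}.
On input p, block {1,3,4,6,10} splits into {1,6,10} and {3,4}.
The partition is now stable with 3 blocks: {2,5,7,8,9} | {1,6,10} | {3,4}.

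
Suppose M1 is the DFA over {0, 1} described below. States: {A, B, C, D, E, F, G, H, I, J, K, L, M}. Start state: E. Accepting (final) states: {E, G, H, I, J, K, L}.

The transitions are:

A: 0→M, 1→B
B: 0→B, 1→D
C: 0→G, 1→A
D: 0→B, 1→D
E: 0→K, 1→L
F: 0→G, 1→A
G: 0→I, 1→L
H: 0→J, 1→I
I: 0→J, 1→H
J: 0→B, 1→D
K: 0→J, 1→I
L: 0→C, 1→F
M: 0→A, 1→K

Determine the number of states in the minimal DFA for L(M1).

8

Start with accepting vs non-accepting: {E,G,H,I,J,K,L} | {A,B,C,D,F,M}.
Split {E,G,H,I,J,K,L} by δ(·,0) → {E,G,H,I,K} and {J,L}.
Split {E,G,H,I,K} by δ(·,0) → {H,I,K} and {E,G}.
Split {A,B,C,D,F,M} by δ(·,0) → {A,B,D,M} and {C,F}.
Split {A,B,D,M} by δ(·,1) → {A,B,D} and {M}.
Split {A,B,D} by δ(·,0) → {B,D} and {A}.
Split {J,L} by δ(·,0) → {J} and {L}.
The partition is now stable with 8 blocks: {H,I,K} | {B,D} | {J} | {E,G} | {C,F} | {M} | {A} | {L}.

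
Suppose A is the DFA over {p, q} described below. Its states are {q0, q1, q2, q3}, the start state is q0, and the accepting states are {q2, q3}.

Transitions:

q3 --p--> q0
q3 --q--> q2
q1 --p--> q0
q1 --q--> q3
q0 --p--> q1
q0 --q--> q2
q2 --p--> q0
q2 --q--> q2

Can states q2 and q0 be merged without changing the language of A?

No

All states are reachable from the start state.
Initial partition by acceptance: {q2,q3} | {q0,q1}.
The partition is now stable with 2 blocks: {q2,q3} | {q0,q1}.
q2 and q0 end up in different blocks, so they are distinguishable. For instance, the string 'ε' is accepted from only q2.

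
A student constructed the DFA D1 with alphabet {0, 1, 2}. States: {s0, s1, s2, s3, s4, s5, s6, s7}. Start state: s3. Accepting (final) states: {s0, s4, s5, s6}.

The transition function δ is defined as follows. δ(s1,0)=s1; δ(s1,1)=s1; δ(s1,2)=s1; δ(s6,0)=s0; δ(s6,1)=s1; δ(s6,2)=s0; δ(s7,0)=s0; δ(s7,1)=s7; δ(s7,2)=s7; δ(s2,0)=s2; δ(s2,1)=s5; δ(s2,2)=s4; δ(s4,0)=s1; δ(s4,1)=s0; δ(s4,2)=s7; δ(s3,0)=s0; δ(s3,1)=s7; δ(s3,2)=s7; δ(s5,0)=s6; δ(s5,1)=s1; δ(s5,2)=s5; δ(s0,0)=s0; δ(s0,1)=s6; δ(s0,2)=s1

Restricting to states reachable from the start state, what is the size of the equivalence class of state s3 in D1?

Reachable states from the start: {s0,s1,s3,s6,s7}. Unreachable: {s2,s4,s5} — drop them.
Start with accepting vs non-accepting: {s0,s6} | {s1,s3,s7}.
Split {s0,s6} by δ(·,1) → {s0} and {s6}.
On input 0, block {s1,s3,s7} splits into {s3,s7} and {s1}.
No further refinement is possible. Final partition (4 blocks): {s0} | {s3,s7} | {s6} | {s1}.
State s3 belongs to the block {s3,s7}, which has 2 states.

2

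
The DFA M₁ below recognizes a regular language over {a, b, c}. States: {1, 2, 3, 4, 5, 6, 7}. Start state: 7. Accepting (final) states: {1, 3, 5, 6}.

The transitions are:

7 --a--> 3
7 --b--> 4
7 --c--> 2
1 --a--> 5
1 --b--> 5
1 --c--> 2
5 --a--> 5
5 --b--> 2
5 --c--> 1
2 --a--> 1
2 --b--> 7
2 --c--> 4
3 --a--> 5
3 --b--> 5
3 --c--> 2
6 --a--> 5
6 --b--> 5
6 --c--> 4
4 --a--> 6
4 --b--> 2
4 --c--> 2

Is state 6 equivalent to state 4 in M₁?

No

Every state is reachable, so we keep all 7.
Start with accepting vs non-accepting: {1,3,5,6} | {2,4,7}.
Refine {1,3,5,6} on symbol b: members go to different blocks, giving {1,3,6} and {5}.
No further refinement is possible. Final partition (3 blocks): {1,3,6} | {2,4,7} | {5}.
6 and 4 end up in different blocks, so they are distinguishable. For instance, the string 'ε' is accepted from only 6.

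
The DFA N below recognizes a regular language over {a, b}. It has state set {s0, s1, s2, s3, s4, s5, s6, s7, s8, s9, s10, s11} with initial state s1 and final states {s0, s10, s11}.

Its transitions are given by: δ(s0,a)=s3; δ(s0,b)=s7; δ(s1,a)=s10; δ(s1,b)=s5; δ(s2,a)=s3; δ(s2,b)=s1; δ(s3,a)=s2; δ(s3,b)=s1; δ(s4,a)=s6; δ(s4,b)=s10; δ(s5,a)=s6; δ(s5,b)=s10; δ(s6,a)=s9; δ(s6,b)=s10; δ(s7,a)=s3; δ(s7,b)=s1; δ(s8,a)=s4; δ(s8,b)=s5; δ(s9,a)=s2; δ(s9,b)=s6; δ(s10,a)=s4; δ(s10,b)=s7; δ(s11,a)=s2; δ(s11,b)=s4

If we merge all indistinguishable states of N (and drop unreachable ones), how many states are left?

Reachable states from the start: {s1,s2,s3,s4,s5,s6,s7,s9,s10}. Unreachable: {s0,s8,s11} — drop them.
Start with accepting vs non-accepting: {s10} | {s1,s2,s3,s4,s5,s6,s7,s9}.
Split {s1,s2,s3,s4,s5,s6,s7,s9} by δ(·,a) → {s2,s3,s4,s5,s6,s7,s9} and {s1}.
Split {s2,s3,s4,s5,s6,s7,s9} by δ(·,b) → {s2,s3,s7} and {s4,s5,s6} and {s9}.
Split {s4,s5,s6} by δ(·,a) → {s4,s5} and {s6}.
The partition is now stable with 6 blocks: {s10} | {s2,s3,s7} | {s1} | {s4,s5} | {s9} | {s6}.

6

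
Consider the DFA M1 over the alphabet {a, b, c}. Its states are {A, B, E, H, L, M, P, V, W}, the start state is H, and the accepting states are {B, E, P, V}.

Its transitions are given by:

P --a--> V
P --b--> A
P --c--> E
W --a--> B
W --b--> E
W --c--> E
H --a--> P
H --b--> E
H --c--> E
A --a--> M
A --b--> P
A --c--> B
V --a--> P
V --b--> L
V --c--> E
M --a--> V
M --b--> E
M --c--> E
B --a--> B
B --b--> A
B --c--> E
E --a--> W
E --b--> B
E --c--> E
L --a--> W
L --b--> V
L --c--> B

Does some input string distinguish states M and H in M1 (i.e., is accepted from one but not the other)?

No

Every state is reachable, so we keep all 9.
Initial partition by acceptance: {B,E,P,V} | {A,H,L,M,W}.
Refine {B,E,P,V} on symbol a: members go to different blocks, giving {B,P,V} and {E}.
Split {A,H,L,M,W} by δ(·,a) → {H,M,W} and {A,L}.
Stable partition: {B,P,V} | {H,M,W} | {E} | {A,L} — 4 equivalence classes.
M and H lie in the same block of the stable partition, so they are equivalent — no string distinguishes them.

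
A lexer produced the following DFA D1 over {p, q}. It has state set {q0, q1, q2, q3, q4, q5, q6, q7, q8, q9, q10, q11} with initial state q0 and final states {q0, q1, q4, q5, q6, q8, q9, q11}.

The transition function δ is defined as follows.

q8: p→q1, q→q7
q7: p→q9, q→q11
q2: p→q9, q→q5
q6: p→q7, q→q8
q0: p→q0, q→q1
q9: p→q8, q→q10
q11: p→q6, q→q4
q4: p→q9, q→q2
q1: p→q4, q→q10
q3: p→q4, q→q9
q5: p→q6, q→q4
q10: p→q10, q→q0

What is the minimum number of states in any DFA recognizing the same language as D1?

States {q3} cannot be reached from the start state, so discard them.
Start with accepting vs non-accepting: {q0,q1,q4,q5,q6,q8,q9,q11} | {q2,q7,q10}.
Split {q0,q1,q4,q5,q6,q8,q9,q11} by δ(·,p) → {q0,q1,q4,q5,q8,q9,q11} and {q6}.
On input p, block {q0,q1,q4,q5,q8,q9,q11} splits into {q0,q1,q4,q8,q9} and {q5,q11}.
Split {q0,q1,q4,q8,q9} by δ(·,q) → {q1,q4,q8,q9} and {q0}.
Split {q2,q7,q10} by δ(·,p) → {q2,q7} and {q10}.
Split {q1,q4,q8,q9} by δ(·,q) → {q1,q9} and {q4,q8}.
Stable partition: {q1,q9} | {q2,q7} | {q6} | {q5,q11} | {q0} | {q10} | {q4,q8} — 7 equivalence classes.

7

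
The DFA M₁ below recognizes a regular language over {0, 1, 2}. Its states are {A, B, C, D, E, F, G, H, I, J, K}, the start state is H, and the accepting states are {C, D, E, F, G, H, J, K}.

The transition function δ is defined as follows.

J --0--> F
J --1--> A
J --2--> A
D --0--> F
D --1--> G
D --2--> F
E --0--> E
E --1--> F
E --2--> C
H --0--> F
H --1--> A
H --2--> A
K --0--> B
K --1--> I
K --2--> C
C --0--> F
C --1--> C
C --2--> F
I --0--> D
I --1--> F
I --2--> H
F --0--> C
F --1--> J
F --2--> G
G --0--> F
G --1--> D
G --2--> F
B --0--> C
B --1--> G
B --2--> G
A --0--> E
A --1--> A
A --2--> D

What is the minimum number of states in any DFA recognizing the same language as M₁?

5

Reachable states from the start: {A,C,D,E,F,G,H,J}. Unreachable: {B,I,K} — drop them.
Start with accepting vs non-accepting: {C,D,E,F,G,H,J} | {A}.
Refine {C,D,E,F,G,H,J} on symbol 1: members go to different blocks, giving {C,D,E,F,G} and {H,J}.
Split {C,D,E,F,G} by δ(·,1) → {C,D,E,G} and {F}.
Refine {C,D,E,G} on symbol 0: members go to different blocks, giving {C,D,G} and {E}.
The partition is now stable with 5 blocks: {C,D,G} | {A} | {H,J} | {F} | {E}.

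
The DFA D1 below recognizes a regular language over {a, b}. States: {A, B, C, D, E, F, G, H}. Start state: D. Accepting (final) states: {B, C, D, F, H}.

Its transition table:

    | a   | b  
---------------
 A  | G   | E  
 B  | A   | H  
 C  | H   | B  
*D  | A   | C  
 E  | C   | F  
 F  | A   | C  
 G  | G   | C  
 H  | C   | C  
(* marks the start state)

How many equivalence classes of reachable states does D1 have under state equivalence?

All states are reachable from the start state.
Initial partition by acceptance: {B,C,D,F,H} | {A,E,G}.
On input a, block {B,C,D,F,H} splits into {B,D,F} and {C,H}.
On input a, block {A,E,G} splits into {A,G} and {E}.
On input b, block {A,G} splits into {A} and {G}.
Split {C,H} by δ(·,b) → {C} and {H}.
On input b, block {B,D,F} splits into {D,F} and {B}.
The partition is now stable with 7 blocks: {D,F} | {A} | {C} | {E} | {G} | {H} | {B}.

7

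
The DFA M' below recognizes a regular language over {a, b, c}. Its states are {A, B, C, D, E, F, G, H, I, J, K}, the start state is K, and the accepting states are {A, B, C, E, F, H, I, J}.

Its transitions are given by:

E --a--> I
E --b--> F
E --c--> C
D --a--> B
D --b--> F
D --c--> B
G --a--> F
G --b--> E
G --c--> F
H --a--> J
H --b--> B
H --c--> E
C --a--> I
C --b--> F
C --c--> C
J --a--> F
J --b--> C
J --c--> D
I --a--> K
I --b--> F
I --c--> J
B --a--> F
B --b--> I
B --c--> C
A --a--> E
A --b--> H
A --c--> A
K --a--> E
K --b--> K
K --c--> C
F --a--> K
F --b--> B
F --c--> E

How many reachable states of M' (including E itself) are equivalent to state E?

2

States {A,G,H} cannot be reached from the start state, so discard them.
P0 = {B,C,E,F,I,J} | {D,K}.
Split {B,C,E,F,I,J} by δ(·,a) → {B,C,E,J} and {F,I}.
Refine {B,C,E,J} on symbol b: members go to different blocks, giving {B,C,E} and {J}.
Split {D,K} by δ(·,b) → {D} and {K}.
Split {F,I} by δ(·,b) → {F} and {I}.
Refine {B,C,E} on symbol a: members go to different blocks, giving {C,E} and {B}.
Stable partition: {C,E} | {D} | {F} | {J} | {K} | {I} | {B} — 7 equivalence classes.
The equivalence class containing E is {C,E}, of size 2.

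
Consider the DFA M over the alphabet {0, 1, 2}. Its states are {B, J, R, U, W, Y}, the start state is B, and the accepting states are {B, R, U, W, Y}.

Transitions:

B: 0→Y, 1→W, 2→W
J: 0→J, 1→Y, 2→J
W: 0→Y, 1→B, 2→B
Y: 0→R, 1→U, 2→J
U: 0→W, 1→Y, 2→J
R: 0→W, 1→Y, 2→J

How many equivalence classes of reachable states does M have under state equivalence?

Start with accepting vs non-accepting: {B,R,U,W,Y} | {J}.
On input 2, block {B,R,U,W,Y} splits into {R,U,Y} and {B,W}.
Refine {R,U,Y} on symbol 0: members go to different blocks, giving {R,U} and {Y}.
No further refinement is possible. Final partition (4 blocks): {R,U} | {J} | {B,W} | {Y}.

4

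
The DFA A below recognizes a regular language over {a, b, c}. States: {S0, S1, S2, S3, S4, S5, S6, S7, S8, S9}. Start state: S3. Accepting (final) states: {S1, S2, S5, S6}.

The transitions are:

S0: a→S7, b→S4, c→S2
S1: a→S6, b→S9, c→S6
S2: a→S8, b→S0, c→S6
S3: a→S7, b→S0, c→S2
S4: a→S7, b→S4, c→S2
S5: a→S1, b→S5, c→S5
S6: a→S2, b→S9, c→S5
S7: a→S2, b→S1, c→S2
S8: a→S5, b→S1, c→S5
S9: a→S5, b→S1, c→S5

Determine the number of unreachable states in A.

A breadth-first search from the start state visits every state.

0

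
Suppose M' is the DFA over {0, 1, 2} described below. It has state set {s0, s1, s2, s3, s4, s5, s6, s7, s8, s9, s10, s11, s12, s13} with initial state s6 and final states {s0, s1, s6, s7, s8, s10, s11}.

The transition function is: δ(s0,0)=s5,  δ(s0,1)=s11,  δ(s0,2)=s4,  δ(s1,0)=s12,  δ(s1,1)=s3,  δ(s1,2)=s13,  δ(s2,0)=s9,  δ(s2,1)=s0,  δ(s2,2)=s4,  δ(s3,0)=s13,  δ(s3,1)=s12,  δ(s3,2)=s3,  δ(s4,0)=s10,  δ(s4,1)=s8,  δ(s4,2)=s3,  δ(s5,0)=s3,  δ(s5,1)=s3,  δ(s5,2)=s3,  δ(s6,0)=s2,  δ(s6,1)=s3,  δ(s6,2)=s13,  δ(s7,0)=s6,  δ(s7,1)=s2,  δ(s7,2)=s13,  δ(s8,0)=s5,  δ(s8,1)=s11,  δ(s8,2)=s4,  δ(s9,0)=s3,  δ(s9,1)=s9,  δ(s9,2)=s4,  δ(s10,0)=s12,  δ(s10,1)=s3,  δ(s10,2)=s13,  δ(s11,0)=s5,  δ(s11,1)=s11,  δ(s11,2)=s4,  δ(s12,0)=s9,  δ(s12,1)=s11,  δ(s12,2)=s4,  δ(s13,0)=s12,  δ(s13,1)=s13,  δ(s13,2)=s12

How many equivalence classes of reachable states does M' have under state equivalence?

8

Reachable states from the start: {s0,s2,s3,s4,s5,s6,s8,s9,s10,s11,s12,s13}. Unreachable: {s1,s7} — drop them.
Initial partition by acceptance: {s0,s6,s8,s10,s11} | {s2,s3,s4,s5,s9,s12,s13}.
Refine {s0,s6,s8,s10,s11} on symbol 1: members go to different blocks, giving {s0,s8,s11} and {s6,s10}.
Refine {s2,s3,s4,s5,s9,s12,s13} on symbol 0: members go to different blocks, giving {s2,s3,s5,s9,s12,s13} and {s4}.
Split {s2,s3,s5,s9,s12,s13} by δ(·,1) → {s3,s5,s9,s13} and {s2,s12}.
Split {s3,s5,s9,s13} by δ(·,0) → {s3,s5,s9} and {s13}.
On input 0, block {s3,s5,s9} splits into {s5,s9} and {s3}.
Refine {s5,s9} on symbol 1: members go to different blocks, giving {s5} and {s9}.
The partition is now stable with 8 blocks: {s0,s8,s11} | {s5} | {s6,s10} | {s4} | {s2,s12} | {s13} | {s3} | {s9}.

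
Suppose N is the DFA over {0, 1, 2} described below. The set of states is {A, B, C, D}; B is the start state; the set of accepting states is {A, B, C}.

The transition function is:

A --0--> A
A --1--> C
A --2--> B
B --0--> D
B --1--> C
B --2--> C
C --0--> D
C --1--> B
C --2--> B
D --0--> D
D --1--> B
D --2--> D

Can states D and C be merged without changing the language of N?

Reachable states from the start: {B,C,D}. Unreachable: {A} — drop them.
P0 = {B,C} | {D}.
Stable partition: {B,C} | {D} — 2 equivalence classes.
D and C end up in different blocks, so they are distinguishable. For instance, the string 'ε' is accepted from only C.

No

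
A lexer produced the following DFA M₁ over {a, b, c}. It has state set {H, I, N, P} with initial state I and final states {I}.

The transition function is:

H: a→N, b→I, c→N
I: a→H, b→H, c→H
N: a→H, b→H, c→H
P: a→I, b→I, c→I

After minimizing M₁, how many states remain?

3

Reachable states from the start: {H,I,N}. Unreachable: {P} — drop them.
Start with accepting vs non-accepting: {I} | {H,N}.
Refine {H,N} on symbol b: members go to different blocks, giving {N} and {H}.
Stable partition: {I} | {N} | {H} — 3 equivalence classes.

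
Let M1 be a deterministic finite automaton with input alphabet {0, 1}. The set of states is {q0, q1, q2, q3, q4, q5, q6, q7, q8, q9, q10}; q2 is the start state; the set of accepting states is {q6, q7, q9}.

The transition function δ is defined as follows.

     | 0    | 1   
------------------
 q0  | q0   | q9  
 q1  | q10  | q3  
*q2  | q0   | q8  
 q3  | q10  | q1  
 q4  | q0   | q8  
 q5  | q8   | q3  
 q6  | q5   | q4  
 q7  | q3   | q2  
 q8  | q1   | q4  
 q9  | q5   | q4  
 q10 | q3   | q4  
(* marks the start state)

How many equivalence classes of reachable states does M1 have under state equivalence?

Reachable states from the start: {q0,q1,q2,q3,q4,q5,q8,q9,q10}. Unreachable: {q6,q7} — drop them.
Initial partition by acceptance: {q9} | {q0,q1,q2,q3,q4,q5,q8,q10}.
Split {q0,q1,q2,q3,q4,q5,q8,q10} by δ(·,1) → {q1,q2,q3,q4,q5,q8,q10} and {q0}.
Refine {q1,q2,q3,q4,q5,q8,q10} on symbol 0: members go to different blocks, giving {q1,q3,q5,q8,q10} and {q2,q4}.
On input 1, block {q1,q3,q5,q8,q10} splits into {q1,q3,q5} and {q8,q10}.
No further refinement is possible. Final partition (5 blocks): {q9} | {q1,q3,q5} | {q0} | {q2,q4} | {q8,q10}.

5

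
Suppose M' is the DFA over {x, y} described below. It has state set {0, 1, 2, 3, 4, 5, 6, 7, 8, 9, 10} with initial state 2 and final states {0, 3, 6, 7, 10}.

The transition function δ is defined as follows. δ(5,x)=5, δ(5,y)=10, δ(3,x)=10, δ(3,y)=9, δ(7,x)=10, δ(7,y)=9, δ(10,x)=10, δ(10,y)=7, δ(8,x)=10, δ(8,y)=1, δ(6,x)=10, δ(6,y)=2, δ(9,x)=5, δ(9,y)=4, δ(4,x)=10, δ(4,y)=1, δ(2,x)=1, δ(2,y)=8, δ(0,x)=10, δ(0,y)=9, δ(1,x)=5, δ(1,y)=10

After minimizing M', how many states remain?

States {0,3,6} cannot be reached from the start state, so discard them.
Initial partition by acceptance: {7,10} | {1,2,4,5,8,9}.
Split {7,10} by δ(·,y) → {7} and {10}.
On input x, block {1,2,4,5,8,9} splits into {1,2,5,9} and {4,8}.
Split {1,2,5,9} by δ(·,y) → {1,5} and {2,9}.
The partition is now stable with 5 blocks: {7} | {1,5} | {10} | {4,8} | {2,9}.

5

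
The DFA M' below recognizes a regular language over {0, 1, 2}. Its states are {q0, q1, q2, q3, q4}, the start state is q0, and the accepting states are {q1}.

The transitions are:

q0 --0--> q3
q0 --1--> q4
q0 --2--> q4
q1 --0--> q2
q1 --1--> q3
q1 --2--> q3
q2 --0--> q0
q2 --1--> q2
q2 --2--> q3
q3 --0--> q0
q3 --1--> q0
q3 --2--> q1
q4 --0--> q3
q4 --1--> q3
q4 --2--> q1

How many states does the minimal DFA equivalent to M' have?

All states are reachable from the start state.
Initial partition by acceptance: {q1} | {q0,q2,q3,q4}.
On input 2, block {q0,q2,q3,q4} splits into {q0,q2} and {q3,q4}.
On input 0, block {q0,q2} splits into {q0} and {q2}.
Refine {q3,q4} on symbol 0: members go to different blocks, giving {q3} and {q4}.
No further refinement is possible. Final partition (5 blocks): {q1} | {q0} | {q3} | {q2} | {q4}.

5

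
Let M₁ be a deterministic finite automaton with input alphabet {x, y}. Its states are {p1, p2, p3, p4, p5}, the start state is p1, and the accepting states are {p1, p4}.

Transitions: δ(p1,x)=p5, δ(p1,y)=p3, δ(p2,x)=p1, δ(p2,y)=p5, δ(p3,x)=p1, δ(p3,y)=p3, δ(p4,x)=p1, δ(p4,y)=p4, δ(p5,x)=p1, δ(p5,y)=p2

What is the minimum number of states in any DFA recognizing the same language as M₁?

2

States {p4} cannot be reached from the start state, so discard them.
Initial partition by acceptance: {p1} | {p2,p3,p5}.
No further refinement is possible. Final partition (2 blocks): {p1} | {p2,p3,p5}.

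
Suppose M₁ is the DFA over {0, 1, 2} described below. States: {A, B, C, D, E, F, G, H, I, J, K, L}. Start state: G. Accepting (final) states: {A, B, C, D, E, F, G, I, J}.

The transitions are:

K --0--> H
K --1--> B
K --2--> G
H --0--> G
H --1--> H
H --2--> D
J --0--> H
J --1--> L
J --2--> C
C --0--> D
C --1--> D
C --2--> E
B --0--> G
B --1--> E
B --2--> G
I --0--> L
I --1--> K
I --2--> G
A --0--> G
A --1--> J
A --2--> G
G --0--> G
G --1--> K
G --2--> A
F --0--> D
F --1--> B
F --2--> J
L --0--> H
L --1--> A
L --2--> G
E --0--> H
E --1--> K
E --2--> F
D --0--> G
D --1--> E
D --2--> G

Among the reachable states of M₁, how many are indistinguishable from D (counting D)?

First remove the unreachable states {I}; 11 states remain.
Start with accepting vs non-accepting: {A,B,C,D,E,F,G,J} | {H,K,L}.
Split {A,B,C,D,E,F,G,J} by δ(·,0) → {A,B,C,D,F,G} and {E,J}.
On input 1, block {A,B,C,D,F,G} splits into {A,B,D} and {C,F} and {G}.
On input 0, block {H,K,L} splits into {K,L} and {H}.
The partition is now stable with 6 blocks: {A,B,D} | {K,L} | {E,J} | {C,F} | {G} | {H}.
State D belongs to the block {A,B,D}, which has 3 states.

3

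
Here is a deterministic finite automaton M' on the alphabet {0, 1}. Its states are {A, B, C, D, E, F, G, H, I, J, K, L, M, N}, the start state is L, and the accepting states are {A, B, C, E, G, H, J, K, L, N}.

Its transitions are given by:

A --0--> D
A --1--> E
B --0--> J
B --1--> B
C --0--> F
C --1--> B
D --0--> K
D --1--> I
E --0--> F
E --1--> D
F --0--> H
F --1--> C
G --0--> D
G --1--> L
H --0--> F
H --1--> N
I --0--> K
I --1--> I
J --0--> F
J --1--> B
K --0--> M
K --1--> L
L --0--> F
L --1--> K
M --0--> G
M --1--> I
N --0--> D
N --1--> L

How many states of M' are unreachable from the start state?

BFS from L reaches {B, C, D, F, G, H, I, J, K, L, M, N}; the 2 state(s) A, E are never visited.

2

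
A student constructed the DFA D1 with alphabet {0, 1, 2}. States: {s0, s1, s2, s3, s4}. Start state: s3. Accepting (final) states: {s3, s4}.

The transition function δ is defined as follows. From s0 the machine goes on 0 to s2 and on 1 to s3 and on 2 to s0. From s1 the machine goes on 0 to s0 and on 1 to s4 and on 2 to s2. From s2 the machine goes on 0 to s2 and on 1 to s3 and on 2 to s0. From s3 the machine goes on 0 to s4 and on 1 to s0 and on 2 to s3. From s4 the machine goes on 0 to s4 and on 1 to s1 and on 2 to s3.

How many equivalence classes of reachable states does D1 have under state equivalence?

P0 = {s3,s4} | {s0,s1,s2}.
No further refinement is possible. Final partition (2 blocks): {s3,s4} | {s0,s1,s2}.

2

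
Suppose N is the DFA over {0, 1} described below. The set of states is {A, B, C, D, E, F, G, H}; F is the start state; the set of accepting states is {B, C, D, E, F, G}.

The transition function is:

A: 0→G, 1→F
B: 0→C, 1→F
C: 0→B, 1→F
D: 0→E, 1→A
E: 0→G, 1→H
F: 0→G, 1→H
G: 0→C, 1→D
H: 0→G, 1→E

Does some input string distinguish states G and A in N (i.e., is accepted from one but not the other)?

Yes

All states are reachable from the start state.
Initial partition by acceptance: {B,C,D,E,F,G} | {A,H}.
Split {B,C,D,E,F,G} by δ(·,1) → {B,C,G} and {D,E,F}.
Split {D,E,F} by δ(·,0) → {E,F} and {D}.
Refine {B,C,G} on symbol 1: members go to different blocks, giving {B,C} and {G}.
No further refinement is possible. Final partition (5 blocks): {B,C} | {A,H} | {E,F} | {D} | {G}.
G and A end up in different blocks, so they are distinguishable. For instance, the string 'ε' is accepted from only G.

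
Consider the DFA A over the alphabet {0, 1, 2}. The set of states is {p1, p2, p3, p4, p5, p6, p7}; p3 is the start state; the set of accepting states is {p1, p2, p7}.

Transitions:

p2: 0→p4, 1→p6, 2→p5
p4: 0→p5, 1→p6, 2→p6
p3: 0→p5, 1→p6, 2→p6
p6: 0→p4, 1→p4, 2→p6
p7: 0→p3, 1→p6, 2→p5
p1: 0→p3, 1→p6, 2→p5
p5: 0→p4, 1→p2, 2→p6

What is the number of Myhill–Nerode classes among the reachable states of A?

States {p1,p7} cannot be reached from the start state, so discard them.
Start with accepting vs non-accepting: {p2} | {p3,p4,p5,p6}.
On input 1, block {p3,p4,p5,p6} splits into {p3,p4,p6} and {p5}.
Split {p3,p4,p6} by δ(·,0) → {p3,p4} and {p6}.
The partition is now stable with 4 blocks: {p2} | {p3,p4} | {p5} | {p6}.

4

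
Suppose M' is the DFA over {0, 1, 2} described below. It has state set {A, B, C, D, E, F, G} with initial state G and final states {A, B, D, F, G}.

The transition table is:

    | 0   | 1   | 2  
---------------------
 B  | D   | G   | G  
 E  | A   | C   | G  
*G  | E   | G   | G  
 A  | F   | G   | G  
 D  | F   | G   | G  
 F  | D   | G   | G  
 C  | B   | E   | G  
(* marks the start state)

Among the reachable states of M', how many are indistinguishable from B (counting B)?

4

P0 = {A,B,D,F,G} | {C,E}.
Split {A,B,D,F,G} by δ(·,0) → {A,B,D,F} and {G}.
The partition is now stable with 3 blocks: {A,B,D,F} | {C,E} | {G}.
State B belongs to the block {A,B,D,F}, which has 4 states.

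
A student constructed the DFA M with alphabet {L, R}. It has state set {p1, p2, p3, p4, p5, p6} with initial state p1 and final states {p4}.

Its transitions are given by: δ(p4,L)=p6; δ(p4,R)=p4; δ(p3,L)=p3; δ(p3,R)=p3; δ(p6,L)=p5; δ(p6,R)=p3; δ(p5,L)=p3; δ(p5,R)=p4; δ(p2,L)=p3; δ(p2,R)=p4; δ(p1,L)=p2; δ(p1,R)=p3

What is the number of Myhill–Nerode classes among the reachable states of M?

All states are reachable from the start state.
Start with accepting vs non-accepting: {p4} | {p1,p2,p3,p5,p6}.
Split {p1,p2,p3,p5,p6} by δ(·,R) → {p1,p3,p6} and {p2,p5}.
Split {p1,p3,p6} by δ(·,L) → {p1,p6} and {p3}.
The partition is now stable with 4 blocks: {p4} | {p1,p6} | {p2,p5} | {p3}.

4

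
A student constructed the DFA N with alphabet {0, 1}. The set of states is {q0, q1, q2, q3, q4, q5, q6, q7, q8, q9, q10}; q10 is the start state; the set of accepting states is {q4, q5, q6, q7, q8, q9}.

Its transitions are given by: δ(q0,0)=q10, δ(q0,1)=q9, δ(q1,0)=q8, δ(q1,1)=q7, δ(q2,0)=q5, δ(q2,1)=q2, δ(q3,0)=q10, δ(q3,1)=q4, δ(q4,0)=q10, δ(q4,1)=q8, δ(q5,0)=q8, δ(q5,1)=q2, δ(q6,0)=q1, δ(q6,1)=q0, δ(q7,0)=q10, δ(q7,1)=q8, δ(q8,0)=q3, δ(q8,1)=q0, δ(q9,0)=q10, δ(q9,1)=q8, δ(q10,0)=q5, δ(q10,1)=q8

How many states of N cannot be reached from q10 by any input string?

3

Starting at q10 and following transitions, the reachable set is {q0, q2, q3, q4, q5, q8, q9, q10}. That leaves q1, q6, q7 unreachable — 3 in total.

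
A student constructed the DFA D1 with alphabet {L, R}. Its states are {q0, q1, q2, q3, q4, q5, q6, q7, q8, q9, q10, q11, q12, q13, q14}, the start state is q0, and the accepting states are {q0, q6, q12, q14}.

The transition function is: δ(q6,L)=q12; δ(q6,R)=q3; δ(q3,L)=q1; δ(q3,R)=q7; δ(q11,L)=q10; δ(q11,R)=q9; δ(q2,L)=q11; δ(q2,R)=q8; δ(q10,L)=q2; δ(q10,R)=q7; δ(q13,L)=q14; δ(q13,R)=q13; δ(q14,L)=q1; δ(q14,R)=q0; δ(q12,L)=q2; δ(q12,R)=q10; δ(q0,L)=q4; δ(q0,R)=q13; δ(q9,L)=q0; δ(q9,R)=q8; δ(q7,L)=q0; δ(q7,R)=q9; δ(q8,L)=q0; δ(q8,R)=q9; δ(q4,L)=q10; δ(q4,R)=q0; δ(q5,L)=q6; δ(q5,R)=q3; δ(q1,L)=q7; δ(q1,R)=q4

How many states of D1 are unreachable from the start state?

4

BFS from q0 reaches {q0, q1, q2, q4, q7, q8, q9, q10, q11, q13, q14}; the 4 state(s) q3, q5, q6, q12 are never visited.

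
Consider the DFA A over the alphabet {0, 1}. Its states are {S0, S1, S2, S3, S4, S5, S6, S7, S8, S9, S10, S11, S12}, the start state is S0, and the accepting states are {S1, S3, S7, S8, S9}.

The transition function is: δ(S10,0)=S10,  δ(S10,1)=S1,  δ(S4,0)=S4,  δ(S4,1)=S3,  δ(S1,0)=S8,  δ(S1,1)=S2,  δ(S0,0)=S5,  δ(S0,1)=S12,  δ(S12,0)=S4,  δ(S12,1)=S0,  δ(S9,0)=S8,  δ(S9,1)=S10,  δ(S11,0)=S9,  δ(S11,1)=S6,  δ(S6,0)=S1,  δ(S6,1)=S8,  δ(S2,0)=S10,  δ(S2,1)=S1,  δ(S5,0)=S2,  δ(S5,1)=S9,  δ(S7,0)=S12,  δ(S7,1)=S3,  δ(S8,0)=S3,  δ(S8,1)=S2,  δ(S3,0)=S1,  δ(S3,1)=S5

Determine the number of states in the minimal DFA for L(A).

First remove the unreachable states {S6,S7,S11}; 10 states remain.
Initial partition by acceptance: {S1,S3,S8,S9} | {S0,S2,S4,S5,S10,S12}.
On input 1, block {S0,S2,S4,S5,S10,S12} splits into {S2,S4,S5,S10} and {S0,S12}.
Stable partition: {S1,S3,S8,S9} | {S2,S4,S5,S10} | {S0,S12} — 3 equivalence classes.

3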